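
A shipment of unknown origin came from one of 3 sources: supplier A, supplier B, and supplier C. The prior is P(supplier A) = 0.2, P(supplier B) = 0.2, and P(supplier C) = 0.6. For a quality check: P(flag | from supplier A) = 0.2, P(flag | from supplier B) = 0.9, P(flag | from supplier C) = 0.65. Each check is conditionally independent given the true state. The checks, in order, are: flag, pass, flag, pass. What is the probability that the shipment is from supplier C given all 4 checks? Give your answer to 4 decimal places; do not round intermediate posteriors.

After 'flag': normaliser = 0.2·0.2000 + 0.9·0.2000 + 0.65·0.6000; P(supplier A) ≈ 0.0656, P(supplier B) ≈ 0.2951, P(supplier C) ≈ 0.6393
After 'pass': normaliser = 0.8·0.0656 + 0.1·0.2951 + 0.35·0.6393; P(supplier A) ≈ 0.1716, P(supplier B) ≈ 0.0965, P(supplier C) ≈ 0.7319
After 'flag': normaliser = 0.2·0.1716 + 0.9·0.0965 + 0.65·0.7319; P(supplier A) ≈ 0.0575, P(supplier B) ≈ 0.1455, P(supplier C) ≈ 0.7970
After 'pass': normaliser = 0.8·0.0575 + 0.1·0.1455 + 0.35·0.7970; P(supplier A) ≈ 0.1355, P(supplier B) ≈ 0.0429, P(supplier C) ≈ 0.8217

0.8217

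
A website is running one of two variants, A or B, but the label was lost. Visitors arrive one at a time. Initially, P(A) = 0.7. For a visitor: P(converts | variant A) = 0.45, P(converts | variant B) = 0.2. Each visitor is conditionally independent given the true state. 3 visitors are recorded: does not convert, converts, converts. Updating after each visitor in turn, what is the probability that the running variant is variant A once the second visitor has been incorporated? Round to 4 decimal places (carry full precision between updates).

0.7831

After 'does not convert': P(A) = 0.55·0.7000 / (0.55·0.7000 + 0.8·0.3000) ≈ 0.6160
After 'converts': P(A) = 0.45·0.6160 / (0.45·0.6160 + 0.2·0.3840) ≈ 0.7831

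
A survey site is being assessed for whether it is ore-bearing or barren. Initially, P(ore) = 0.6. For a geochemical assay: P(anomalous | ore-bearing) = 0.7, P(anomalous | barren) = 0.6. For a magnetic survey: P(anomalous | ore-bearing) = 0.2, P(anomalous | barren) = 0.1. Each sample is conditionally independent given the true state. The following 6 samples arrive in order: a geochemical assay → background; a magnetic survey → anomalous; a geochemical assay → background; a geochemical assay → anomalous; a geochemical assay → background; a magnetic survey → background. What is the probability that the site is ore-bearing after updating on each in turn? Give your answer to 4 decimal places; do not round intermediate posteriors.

0.5676

After a geochemical assay='background': P(ore) = 0.3·0.6000 / (0.3·0.6000 + 0.4·0.4000) ≈ 0.5294
After a magnetic survey='anomalous': P(ore) = 0.2·0.5294 / (0.2·0.5294 + 0.1·0.4706) ≈ 0.6923
After a geochemical assay='background': P(ore) = 0.3·0.6923 / (0.3·0.6923 + 0.4·0.3077) ≈ 0.6279
After a geochemical assay='anomalous': P(ore) = 0.7·0.6279 / (0.7·0.6279 + 0.6·0.3721) ≈ 0.6632
After a geochemical assay='background': P(ore) = 0.3·0.6632 / (0.3·0.6632 + 0.4·0.3368) ≈ 0.5962
After a magnetic survey='background': P(ore) = 0.8·0.5962 / (0.8·0.5962 + 0.9·0.4038) ≈ 0.5676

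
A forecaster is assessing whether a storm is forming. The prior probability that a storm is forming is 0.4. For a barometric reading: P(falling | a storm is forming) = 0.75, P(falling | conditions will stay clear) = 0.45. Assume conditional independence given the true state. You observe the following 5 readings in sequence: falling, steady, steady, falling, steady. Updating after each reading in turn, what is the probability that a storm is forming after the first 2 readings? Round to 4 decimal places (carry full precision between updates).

0.3356

Apply Bayes' rule sequentially, carrying P(storm) forward.
After 'falling': P(storm) = 0.75·0.4000 / (0.75·0.4000 + 0.45·0.6000) ≈ 0.5263
After 'steady': P(storm) = 0.25·0.5263 / (0.25·0.5263 + 0.55·0.4737) ≈ 0.3356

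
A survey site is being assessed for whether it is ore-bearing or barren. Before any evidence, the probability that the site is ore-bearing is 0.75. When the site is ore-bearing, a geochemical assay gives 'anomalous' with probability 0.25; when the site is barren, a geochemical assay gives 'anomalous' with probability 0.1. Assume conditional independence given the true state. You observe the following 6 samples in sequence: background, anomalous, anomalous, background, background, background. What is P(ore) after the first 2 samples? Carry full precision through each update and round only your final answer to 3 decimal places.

Apply Bayes' rule sequentially, carrying P(ore) forward.
After 'background': P(ore) = 0.75·0.7500 / (0.75·0.7500 + 0.9·0.2500) ≈ 0.7143
After 'anomalous': P(ore) = 0.25·0.7143 / (0.25·0.7143 + 0.1·0.2857) ≈ 0.8621

0.862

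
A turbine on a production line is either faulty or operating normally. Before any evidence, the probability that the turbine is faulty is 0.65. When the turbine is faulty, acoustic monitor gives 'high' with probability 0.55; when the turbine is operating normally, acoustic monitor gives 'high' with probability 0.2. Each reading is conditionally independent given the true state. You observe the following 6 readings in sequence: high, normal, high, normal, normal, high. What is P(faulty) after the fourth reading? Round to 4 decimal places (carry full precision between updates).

0.8163

After 'high': P(faulty) = 0.55·0.6500 / (0.55·0.6500 + 0.2·0.3500) ≈ 0.8363
After 'normal': P(faulty) = 0.45·0.8363 / (0.45·0.8363 + 0.8·0.1637) ≈ 0.7418
After 'high': P(faulty) = 0.55·0.7418 / (0.55·0.7418 + 0.2·0.2582) ≈ 0.8876
After 'normal': P(faulty) = 0.45·0.8876 / (0.45·0.8876 + 0.8·0.1124) ≈ 0.8163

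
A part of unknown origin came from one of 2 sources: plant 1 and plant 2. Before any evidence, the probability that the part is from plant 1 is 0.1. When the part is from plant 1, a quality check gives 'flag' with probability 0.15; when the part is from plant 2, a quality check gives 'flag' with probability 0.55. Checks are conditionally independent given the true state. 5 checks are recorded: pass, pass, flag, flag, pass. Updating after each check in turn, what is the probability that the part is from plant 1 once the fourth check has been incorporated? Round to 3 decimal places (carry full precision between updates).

Each posterior becomes the prior for the next update.
After 'pass': P(plant 1) = 0.85·0.1000 / (0.85·0.1000 + 0.45·0.9000) ≈ 0.1735
After 'pass': P(plant 1) = 0.85·0.1735 / (0.85·0.1735 + 0.45·0.8265) ≈ 0.2839
After 'flag': P(plant 1) = 0.15·0.2839 / (0.15·0.2839 + 0.55·0.7161) ≈ 0.0976
After 'flag': P(plant 1) = 0.15·0.0976 / (0.15·0.0976 + 0.55·0.9024) ≈ 0.0286

0.029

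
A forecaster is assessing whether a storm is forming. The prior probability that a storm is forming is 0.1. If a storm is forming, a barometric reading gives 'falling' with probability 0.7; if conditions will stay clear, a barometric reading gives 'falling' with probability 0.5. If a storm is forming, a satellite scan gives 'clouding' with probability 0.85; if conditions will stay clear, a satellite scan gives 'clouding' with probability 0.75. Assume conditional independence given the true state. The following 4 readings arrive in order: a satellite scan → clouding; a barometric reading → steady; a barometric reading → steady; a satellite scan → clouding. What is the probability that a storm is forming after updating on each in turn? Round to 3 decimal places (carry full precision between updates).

0.049

After a satellite scan='clouding': P(storm) = 0.85·0.1000 / (0.85·0.1000 + 0.75·0.9000) ≈ 0.1118
After a barometric reading='steady': P(storm) = 0.3·0.1118 / (0.3·0.1118 + 0.5·0.8882) ≈ 0.0702
After a barometric reading='steady': P(storm) = 0.3·0.0702 / (0.3·0.0702 + 0.5·0.9298) ≈ 0.0434
After a satellite scan='clouding': P(storm) = 0.85·0.0434 / (0.85·0.0434 + 0.75·0.9566) ≈ 0.0489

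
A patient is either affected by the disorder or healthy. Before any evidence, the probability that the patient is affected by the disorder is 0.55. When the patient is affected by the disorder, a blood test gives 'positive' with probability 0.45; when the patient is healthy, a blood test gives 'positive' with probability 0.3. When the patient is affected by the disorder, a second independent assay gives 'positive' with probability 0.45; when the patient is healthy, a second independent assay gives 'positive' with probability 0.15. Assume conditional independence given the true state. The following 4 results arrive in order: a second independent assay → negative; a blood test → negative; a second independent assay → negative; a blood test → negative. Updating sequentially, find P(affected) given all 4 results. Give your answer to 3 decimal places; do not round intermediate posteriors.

0.240

Apply Bayes' rule sequentially, carrying P(affected) forward.
After a second independent assay='negative': P(affected) = 0.55·0.5500 / (0.55·0.5500 + 0.85·0.4500) ≈ 0.4416
After a blood test='negative': P(affected) = 0.55·0.4416 / (0.55·0.4416 + 0.7·0.5584) ≈ 0.3832
After a second independent assay='negative': P(affected) = 0.55·0.3832 / (0.55·0.3832 + 0.85·0.6168) ≈ 0.2868
After a blood test='negative': P(affected) = 0.55·0.2868 / (0.55·0.2868 + 0.7·0.7132) ≈ 0.2401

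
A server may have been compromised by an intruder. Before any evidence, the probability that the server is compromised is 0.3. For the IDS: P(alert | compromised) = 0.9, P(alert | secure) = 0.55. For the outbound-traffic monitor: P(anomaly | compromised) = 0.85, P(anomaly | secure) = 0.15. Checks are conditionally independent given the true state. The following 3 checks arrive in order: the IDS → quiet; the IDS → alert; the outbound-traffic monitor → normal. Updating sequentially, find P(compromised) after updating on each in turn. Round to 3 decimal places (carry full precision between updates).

After the IDS='quiet': P(compromised) = 0.1·0.3000 / (0.1·0.3000 + 0.45·0.7000) ≈ 0.0870
After the IDS='alert': P(compromised) = 0.9·0.0870 / (0.9·0.0870 + 0.55·0.9130) ≈ 0.1348
After the outbound-traffic monitor='normal': P(compromised) = 0.15·0.1348 / (0.15·0.1348 + 0.85·0.8652) ≈ 0.0268

0.027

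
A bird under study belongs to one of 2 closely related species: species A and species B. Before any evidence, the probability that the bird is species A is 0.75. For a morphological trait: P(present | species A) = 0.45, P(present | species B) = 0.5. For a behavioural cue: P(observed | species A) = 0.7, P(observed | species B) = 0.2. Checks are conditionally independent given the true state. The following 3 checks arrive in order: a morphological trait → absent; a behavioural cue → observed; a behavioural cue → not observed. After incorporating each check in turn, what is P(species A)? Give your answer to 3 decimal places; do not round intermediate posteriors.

After a morphological trait='absent': P(species A) = 0.55·0.7500 / (0.55·0.7500 + 0.5·0.2500) ≈ 0.7674
After a behavioural cue='observed': P(species A) = 0.7·0.7674 / (0.7·0.7674 + 0.2·0.2326) ≈ 0.9203
After a behavioural cue='not observed': P(species A) = 0.3·0.9203 / (0.3·0.9203 + 0.8·0.0797) ≈ 0.8124

0.812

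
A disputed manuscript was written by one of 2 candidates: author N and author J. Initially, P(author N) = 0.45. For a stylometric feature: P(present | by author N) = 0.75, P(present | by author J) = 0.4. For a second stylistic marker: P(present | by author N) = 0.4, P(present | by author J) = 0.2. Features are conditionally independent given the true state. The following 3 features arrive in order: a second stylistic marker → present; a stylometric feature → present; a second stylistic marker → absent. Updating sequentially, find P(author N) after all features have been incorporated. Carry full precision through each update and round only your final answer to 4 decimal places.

After a second stylistic marker='present': P(author N) = 0.4·0.4500 / (0.4·0.4500 + 0.2·0.5500) ≈ 0.6207
After a stylometric feature='present': P(author N) = 0.75·0.6207 / (0.75·0.6207 + 0.4·0.3793) ≈ 0.7542
After a second stylistic marker='absent': P(author N) = 0.6·0.7542 / (0.6·0.7542 + 0.8·0.2458) ≈ 0.6971

0.6971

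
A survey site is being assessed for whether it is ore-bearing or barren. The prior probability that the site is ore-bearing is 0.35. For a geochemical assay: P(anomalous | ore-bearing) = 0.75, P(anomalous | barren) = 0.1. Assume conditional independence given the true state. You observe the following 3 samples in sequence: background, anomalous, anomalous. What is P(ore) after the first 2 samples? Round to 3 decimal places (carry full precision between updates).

0.529

Each posterior becomes the prior for the next update.
After 'background': P(ore) = 0.25·0.3500 / (0.25·0.3500 + 0.9·0.6500) ≈ 0.1301
After 'anomalous': P(ore) = 0.75·0.1301 / (0.75·0.1301 + 0.1·0.8699) ≈ 0.5287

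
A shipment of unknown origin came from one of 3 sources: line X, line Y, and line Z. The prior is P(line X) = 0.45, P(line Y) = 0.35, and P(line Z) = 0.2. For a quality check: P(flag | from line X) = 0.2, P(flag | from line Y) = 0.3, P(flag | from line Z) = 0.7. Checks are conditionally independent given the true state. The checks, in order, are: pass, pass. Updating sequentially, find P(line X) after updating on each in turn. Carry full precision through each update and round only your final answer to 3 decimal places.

After 'pass': normaliser = 0.8·0.4500 + 0.7·0.3500 + 0.3·0.2000; P(line X) ≈ 0.5414, P(line Y) ≈ 0.3684, P(line Z) ≈ 0.0902
After 'pass': normaliser = 0.8·0.5414 + 0.7·0.3684 + 0.3·0.0902; P(line X) ≈ 0.6031, P(line Y) ≈ 0.3592, P(line Z) ≈ 0.0377

0.603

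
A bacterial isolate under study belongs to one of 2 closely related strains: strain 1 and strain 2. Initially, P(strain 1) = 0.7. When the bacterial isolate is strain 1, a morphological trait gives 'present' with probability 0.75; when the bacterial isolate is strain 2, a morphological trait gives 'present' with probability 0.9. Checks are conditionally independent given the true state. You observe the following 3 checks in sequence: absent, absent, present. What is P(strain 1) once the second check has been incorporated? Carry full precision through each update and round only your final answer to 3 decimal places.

After 'absent': P(strain 1) = 0.25·0.7000 / (0.25·0.7000 + 0.1·0.3000) ≈ 0.8537
After 'absent': P(strain 1) = 0.25·0.8537 / (0.25·0.8537 + 0.1·0.1463) ≈ 0.9358

0.936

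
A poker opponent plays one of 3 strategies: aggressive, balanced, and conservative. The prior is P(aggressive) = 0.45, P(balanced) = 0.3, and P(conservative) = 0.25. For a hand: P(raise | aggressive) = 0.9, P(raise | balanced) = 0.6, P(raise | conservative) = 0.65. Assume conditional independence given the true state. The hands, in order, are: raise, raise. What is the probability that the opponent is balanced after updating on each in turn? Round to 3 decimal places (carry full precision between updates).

Each posterior becomes the prior for the next update.
After 'raise': normaliser = 0.9·0.4500 + 0.6·0.3000 + 0.65·0.2500; P(aggressive) ≈ 0.5418, P(balanced) ≈ 0.2408, P(conservative) ≈ 0.2174
After 'raise': normaliser = 0.9·0.5418 + 0.6·0.2408 + 0.65·0.2174; P(aggressive) ≈ 0.6305, P(balanced) ≈ 0.1868, P(conservative) ≈ 0.1827

0.187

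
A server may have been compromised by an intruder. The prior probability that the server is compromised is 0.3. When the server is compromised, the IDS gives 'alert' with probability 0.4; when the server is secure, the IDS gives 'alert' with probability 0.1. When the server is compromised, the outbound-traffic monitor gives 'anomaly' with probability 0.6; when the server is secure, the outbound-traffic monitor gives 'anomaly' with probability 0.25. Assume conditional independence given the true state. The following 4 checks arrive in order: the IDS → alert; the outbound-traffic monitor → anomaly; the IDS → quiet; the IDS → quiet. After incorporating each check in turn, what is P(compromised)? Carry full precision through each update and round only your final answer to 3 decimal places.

After the IDS='alert': P(compromised) = 0.4·0.3000 / (0.4·0.3000 + 0.1·0.7000) ≈ 0.6316
After the outbound-traffic monitor='anomaly': P(compromised) = 0.6·0.6316 / (0.6·0.6316 + 0.25·0.3684) ≈ 0.8045
After the IDS='quiet': P(compromised) = 0.6·0.8045 / (0.6·0.8045 + 0.9·0.1955) ≈ 0.7328
After the IDS='quiet': P(compromised) = 0.6·0.7328 / (0.6·0.7328 + 0.9·0.2672) ≈ 0.6465

0.646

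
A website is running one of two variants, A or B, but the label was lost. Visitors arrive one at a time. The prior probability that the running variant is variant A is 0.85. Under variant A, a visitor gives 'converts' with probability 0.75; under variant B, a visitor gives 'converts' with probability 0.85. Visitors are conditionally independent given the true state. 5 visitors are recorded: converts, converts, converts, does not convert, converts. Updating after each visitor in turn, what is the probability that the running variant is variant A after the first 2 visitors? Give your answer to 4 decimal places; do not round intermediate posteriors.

0.8152

After 'converts': P(A) = 0.75·0.8500 / (0.75·0.8500 + 0.85·0.1500) ≈ 0.8333
After 'converts': P(A) = 0.75·0.8333 / (0.75·0.8333 + 0.85·0.1667) ≈ 0.8152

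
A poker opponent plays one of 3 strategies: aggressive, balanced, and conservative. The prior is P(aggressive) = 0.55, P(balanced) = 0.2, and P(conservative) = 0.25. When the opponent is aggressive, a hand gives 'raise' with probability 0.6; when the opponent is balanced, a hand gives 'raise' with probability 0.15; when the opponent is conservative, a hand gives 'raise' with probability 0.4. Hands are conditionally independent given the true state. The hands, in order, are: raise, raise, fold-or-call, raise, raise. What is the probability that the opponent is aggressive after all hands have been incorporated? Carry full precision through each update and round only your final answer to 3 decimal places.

0.879

Apply Bayes' rule sequentially, carrying P(aggressive) forward.
After 'raise': normaliser = 0.6·0.5500 + 0.15·0.2000 + 0.4·0.2500; P(aggressive) ≈ 0.7174, P(balanced) ≈ 0.0652, P(conservative) ≈ 0.2174
After 'raise': normaliser = 0.6·0.7174 + 0.15·0.0652 + 0.4·0.2174; P(aggressive) ≈ 0.8165, P(balanced) ≈ 0.0186, P(conservative) ≈ 0.1649
After 'fold-or-call': normaliser = 0.4·0.8165 + 0.85·0.0186 + 0.6·0.1649; P(aggressive) ≈ 0.7400, P(balanced) ≈ 0.0357, P(conservative) ≈ 0.2242
After 'raise': normaliser = 0.6·0.7400 + 0.15·0.0357 + 0.4·0.2242; P(aggressive) ≈ 0.8237, P(balanced) ≈ 0.0099, P(conservative) ≈ 0.1664
After 'raise': normaliser = 0.6·0.8237 + 0.15·0.0099 + 0.4·0.1664; P(aggressive) ≈ 0.8790, P(balanced) ≈ 0.0027, P(conservative) ≈ 0.1184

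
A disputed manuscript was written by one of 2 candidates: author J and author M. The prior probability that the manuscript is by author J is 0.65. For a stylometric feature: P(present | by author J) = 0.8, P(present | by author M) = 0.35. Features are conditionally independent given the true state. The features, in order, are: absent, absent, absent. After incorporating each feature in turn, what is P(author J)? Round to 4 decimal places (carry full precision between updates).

After 'absent': P(author J) = 0.2·0.6500 / (0.2·0.6500 + 0.65·0.3500) ≈ 0.3636
After 'absent': P(author J) = 0.2·0.3636 / (0.2·0.3636 + 0.65·0.6364) ≈ 0.1495
After 'absent': P(author J) = 0.2·0.1495 / (0.2·0.1495 + 0.65·0.8505) ≈ 0.0513

0.0513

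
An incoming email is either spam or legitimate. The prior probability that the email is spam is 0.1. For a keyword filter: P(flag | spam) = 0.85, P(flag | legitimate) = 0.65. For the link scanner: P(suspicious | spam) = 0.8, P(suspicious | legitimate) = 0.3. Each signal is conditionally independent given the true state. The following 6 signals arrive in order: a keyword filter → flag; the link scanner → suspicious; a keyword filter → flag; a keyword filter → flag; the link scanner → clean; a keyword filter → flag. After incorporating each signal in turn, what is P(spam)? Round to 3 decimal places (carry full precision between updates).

0.198

Apply Bayes' rule sequentially, carrying P(spam) forward.
After a keyword filter='flag': P(spam) = 0.85·0.1000 / (0.85·0.1000 + 0.65·0.9000) ≈ 0.1269
After the link scanner='suspicious': P(spam) = 0.8·0.1269 / (0.8·0.1269 + 0.3·0.8731) ≈ 0.2793
After a keyword filter='flag': P(spam) = 0.85·0.2793 / (0.85·0.2793 + 0.65·0.7207) ≈ 0.3363
After a keyword filter='flag': P(spam) = 0.85·0.3363 / (0.85·0.3363 + 0.65·0.6637) ≈ 0.3985
After the link scanner='clean': P(spam) = 0.2·0.3985 / (0.2·0.3985 + 0.7·0.6015) ≈ 0.1592
After a keyword filter='flag': P(spam) = 0.85·0.1592 / (0.85·0.1592 + 0.65·0.8408) ≈ 0.1984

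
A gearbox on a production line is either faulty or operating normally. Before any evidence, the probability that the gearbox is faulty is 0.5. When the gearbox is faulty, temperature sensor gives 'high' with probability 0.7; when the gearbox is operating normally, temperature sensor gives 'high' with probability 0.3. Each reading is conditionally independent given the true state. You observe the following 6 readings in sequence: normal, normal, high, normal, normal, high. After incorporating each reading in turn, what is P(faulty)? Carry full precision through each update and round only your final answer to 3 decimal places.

After 'normal': P(faulty) = 0.3·0.5000 / (0.3·0.5000 + 0.7·0.5000) ≈ 0.3000
After 'normal': P(faulty) = 0.3·0.3000 / (0.3·0.3000 + 0.7·0.7000) ≈ 0.1552
After 'high': P(faulty) = 0.7·0.1552 / (0.7·0.1552 + 0.3·0.8448) ≈ 0.3000
After 'normal': P(faulty) = 0.3·0.3000 / (0.3·0.3000 + 0.7·0.7000) ≈ 0.1552
After 'normal': P(faulty) = 0.3·0.1552 / (0.3·0.1552 + 0.7·0.8448) ≈ 0.0730
After 'high': P(faulty) = 0.7·0.0730 / (0.7·0.0730 + 0.3·0.9270) ≈ 0.1552

0.155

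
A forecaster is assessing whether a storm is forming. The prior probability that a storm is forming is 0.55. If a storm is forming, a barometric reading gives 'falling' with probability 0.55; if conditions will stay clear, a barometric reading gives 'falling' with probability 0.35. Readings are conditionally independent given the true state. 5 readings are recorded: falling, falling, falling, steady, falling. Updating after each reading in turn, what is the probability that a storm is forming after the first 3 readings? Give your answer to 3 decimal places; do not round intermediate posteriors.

Each posterior becomes the prior for the next update.
After 'falling': P(storm) = 0.55·0.5500 / (0.55·0.5500 + 0.35·0.4500) ≈ 0.6576
After 'falling': P(storm) = 0.55·0.6576 / (0.55·0.6576 + 0.35·0.3424) ≈ 0.7511
After 'falling': P(storm) = 0.55·0.7511 / (0.55·0.7511 + 0.35·0.2489) ≈ 0.8259

0.826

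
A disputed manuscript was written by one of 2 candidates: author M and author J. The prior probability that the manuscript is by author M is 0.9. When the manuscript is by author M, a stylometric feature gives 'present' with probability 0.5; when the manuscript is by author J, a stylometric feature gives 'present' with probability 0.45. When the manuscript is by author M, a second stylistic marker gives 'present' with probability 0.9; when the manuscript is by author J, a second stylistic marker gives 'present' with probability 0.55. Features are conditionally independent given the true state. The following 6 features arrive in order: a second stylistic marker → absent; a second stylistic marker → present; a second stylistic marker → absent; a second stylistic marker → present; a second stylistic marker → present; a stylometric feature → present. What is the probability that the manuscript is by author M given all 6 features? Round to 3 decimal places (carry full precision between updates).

0.684

After a second stylistic marker='absent': P(author M) = 0.1·0.9000 / (0.1·0.9000 + 0.45·0.1000) ≈ 0.6667
After a second stylistic marker='present': P(author M) = 0.9·0.6667 / (0.9·0.6667 + 0.55·0.3333) ≈ 0.7660
After a second stylistic marker='absent': P(author M) = 0.1·0.7660 / (0.1·0.7660 + 0.45·0.2340) ≈ 0.4211
After a second stylistic marker='present': P(author M) = 0.9·0.4211 / (0.9·0.4211 + 0.55·0.5789) ≈ 0.5434
After a second stylistic marker='present': P(author M) = 0.9·0.5434 / (0.9·0.5434 + 0.55·0.4566) ≈ 0.6607
After a stylometric feature='present': P(author M) = 0.5·0.6607 / (0.5·0.6607 + 0.45·0.3393) ≈ 0.6839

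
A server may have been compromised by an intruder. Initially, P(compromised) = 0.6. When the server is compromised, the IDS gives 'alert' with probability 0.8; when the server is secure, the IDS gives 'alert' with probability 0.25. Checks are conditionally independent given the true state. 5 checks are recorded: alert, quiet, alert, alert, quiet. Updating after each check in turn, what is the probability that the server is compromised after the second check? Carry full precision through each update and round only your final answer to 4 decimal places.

0.5614

After 'alert': P(compromised) = 0.8·0.6000 / (0.8·0.6000 + 0.25·0.4000) ≈ 0.8276
After 'quiet': P(compromised) = 0.2·0.8276 / (0.2·0.8276 + 0.75·0.1724) ≈ 0.5614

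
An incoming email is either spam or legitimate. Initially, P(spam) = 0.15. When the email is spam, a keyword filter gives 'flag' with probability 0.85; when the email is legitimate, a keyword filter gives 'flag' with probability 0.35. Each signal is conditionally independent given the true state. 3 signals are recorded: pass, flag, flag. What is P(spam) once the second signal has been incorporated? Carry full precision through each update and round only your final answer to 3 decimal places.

After 'pass': P(spam) = 0.15·0.1500 / (0.15·0.1500 + 0.65·0.8500) ≈ 0.0391
After 'flag': P(spam) = 0.85·0.0391 / (0.85·0.0391 + 0.35·0.9609) ≈ 0.0900

0.090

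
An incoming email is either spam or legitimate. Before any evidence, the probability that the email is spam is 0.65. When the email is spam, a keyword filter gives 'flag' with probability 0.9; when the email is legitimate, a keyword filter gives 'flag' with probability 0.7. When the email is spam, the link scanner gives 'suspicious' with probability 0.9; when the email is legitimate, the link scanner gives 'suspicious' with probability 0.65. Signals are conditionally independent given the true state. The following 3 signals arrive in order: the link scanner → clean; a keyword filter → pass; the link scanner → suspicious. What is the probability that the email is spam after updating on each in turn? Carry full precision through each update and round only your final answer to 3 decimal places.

0.197

Apply Bayes' rule sequentially, carrying P(spam) forward.
After the link scanner='clean': P(spam) = 0.1·0.6500 / (0.1·0.6500 + 0.35·0.3500) ≈ 0.3467
After a keyword filter='pass': P(spam) = 0.1·0.3467 / (0.1·0.3467 + 0.3·0.6533) ≈ 0.1503
After the link scanner='suspicious': P(spam) = 0.9·0.1503 / (0.9·0.1503 + 0.65·0.8497) ≈ 0.1967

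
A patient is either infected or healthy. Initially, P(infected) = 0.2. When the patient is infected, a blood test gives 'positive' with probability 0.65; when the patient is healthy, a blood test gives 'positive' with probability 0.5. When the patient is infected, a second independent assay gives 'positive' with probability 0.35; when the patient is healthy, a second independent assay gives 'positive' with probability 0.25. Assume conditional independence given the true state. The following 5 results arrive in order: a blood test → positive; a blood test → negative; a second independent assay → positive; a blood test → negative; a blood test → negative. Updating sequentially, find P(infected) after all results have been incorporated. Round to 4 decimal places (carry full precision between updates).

0.1350

After a blood test='positive': P(infected) = 0.65·0.2000 / (0.65·0.2000 + 0.5·0.8000) ≈ 0.2453
After a blood test='negative': P(infected) = 0.35·0.2453 / (0.35·0.2453 + 0.5·0.7547) ≈ 0.1853
After a second independent assay='positive': P(infected) = 0.35·0.1853 / (0.35·0.1853 + 0.25·0.8147) ≈ 0.2416
After a blood test='negative': P(infected) = 0.35·0.2416 / (0.35·0.2416 + 0.5·0.7584) ≈ 0.1823
After a blood test='negative': P(infected) = 0.35·0.1823 / (0.35·0.1823 + 0.5·0.8177) ≈ 0.1350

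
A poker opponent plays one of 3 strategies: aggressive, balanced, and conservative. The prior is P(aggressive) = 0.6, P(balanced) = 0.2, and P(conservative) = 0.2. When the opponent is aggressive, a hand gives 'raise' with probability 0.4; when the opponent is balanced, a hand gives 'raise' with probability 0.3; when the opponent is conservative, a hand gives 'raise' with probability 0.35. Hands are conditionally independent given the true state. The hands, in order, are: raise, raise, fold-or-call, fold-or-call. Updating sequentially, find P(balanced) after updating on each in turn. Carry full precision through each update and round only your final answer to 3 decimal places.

Each posterior becomes the prior for the next update.
After 'raise': normaliser = 0.4·0.6000 + 0.3·0.2000 + 0.35·0.2000; P(aggressive) ≈ 0.6486, P(balanced) ≈ 0.1622, P(conservative) ≈ 0.1892
After 'raise': normaliser = 0.4·0.6486 + 0.3·0.1622 + 0.35·0.1892; P(aggressive) ≈ 0.6931, P(balanced) ≈ 0.1300, P(conservative) ≈ 0.1769
After 'fold-or-call': normaliser = 0.6·0.6931 + 0.7·0.1300 + 0.65·0.1769; P(aggressive) ≈ 0.6688, P(balanced) ≈ 0.1463, P(conservative) ≈ 0.1849
After 'fold-or-call': normaliser = 0.6·0.6688 + 0.7·0.1463 + 0.65·0.1849; P(aggressive) ≈ 0.6432, P(balanced) ≈ 0.1642, P(conservative) ≈ 0.1926

0.164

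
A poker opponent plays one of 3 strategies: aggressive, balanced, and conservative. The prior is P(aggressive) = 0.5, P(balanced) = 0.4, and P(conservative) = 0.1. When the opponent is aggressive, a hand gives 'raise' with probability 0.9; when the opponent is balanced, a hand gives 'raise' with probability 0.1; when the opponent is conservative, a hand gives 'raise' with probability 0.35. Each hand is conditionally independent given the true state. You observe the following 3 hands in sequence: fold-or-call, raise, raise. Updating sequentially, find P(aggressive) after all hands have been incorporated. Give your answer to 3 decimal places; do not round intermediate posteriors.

Apply Bayes' rule sequentially, carrying P(aggressive) forward.
After 'fold-or-call': normaliser = 0.1·0.5000 + 0.9·0.4000 + 0.65·0.1000; P(aggressive) ≈ 0.1053, P(balanced) ≈ 0.7579, P(conservative) ≈ 0.1368
After 'raise': normaliser = 0.9·0.1053 + 0.1·0.7579 + 0.35·0.1368; P(aggressive) ≈ 0.4337, P(balanced) ≈ 0.3470, P(conservative) ≈ 0.2193
After 'raise': normaliser = 0.9·0.4337 + 0.1·0.3470 + 0.35·0.2193; P(aggressive) ≈ 0.7779, P(balanced) ≈ 0.0691, P(conservative) ≈ 0.1529

0.778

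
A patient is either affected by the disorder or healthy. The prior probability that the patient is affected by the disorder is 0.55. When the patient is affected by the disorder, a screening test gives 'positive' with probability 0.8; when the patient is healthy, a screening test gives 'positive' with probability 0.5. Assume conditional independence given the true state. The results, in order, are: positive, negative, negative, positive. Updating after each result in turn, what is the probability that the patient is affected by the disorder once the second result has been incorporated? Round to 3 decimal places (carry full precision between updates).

0.439

Each posterior becomes the prior for the next update.
After 'positive': P(affected) = 0.8·0.5500 / (0.8·0.5500 + 0.5·0.4500) ≈ 0.6617
After 'negative': P(affected) = 0.2·0.6617 / (0.2·0.6617 + 0.5·0.3383) ≈ 0.4389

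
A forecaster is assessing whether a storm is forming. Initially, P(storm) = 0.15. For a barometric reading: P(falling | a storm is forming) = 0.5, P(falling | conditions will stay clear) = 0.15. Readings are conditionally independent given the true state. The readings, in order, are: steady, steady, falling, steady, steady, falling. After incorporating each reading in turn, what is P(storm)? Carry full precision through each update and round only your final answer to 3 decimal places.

0.190

After 'steady': P(storm) = 0.5·0.1500 / (0.5·0.1500 + 0.85·0.8500) ≈ 0.0940
After 'steady': P(storm) = 0.5·0.0940 / (0.5·0.0940 + 0.85·0.9060) ≈ 0.0575
After 'falling': P(storm) = 0.5·0.0575 / (0.5·0.0575 + 0.15·0.9425) ≈ 0.1691
After 'steady': P(storm) = 0.5·0.1691 / (0.5·0.1691 + 0.85·0.8309) ≈ 0.1069
After 'steady': P(storm) = 0.5·0.1069 / (0.5·0.1069 + 0.85·0.8931) ≈ 0.0658
After 'falling': P(storm) = 0.5·0.0658 / (0.5·0.0658 + 0.15·0.9342) ≈ 0.1901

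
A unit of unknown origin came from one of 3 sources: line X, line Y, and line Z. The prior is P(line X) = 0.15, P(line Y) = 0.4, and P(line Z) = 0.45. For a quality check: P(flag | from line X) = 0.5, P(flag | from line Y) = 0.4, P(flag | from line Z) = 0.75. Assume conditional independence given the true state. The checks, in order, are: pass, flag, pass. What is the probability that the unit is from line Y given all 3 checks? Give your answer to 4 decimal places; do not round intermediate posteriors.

0.5911

After 'pass': normaliser = 0.5·0.1500 + 0.6·0.4000 + 0.25·0.4500; P(line X) ≈ 0.1754, P(line Y) ≈ 0.5614, P(line Z) ≈ 0.2632
After 'flag': normaliser = 0.5·0.1754 + 0.4·0.5614 + 0.75·0.2632; P(line X) ≈ 0.1721, P(line Y) ≈ 0.4406, P(line Z) ≈ 0.3873
After 'pass': normaliser = 0.5·0.1721 + 0.6·0.4406 + 0.25·0.3873; P(line X) ≈ 0.1924, P(line Y) ≈ 0.5911, P(line Z) ≈ 0.2165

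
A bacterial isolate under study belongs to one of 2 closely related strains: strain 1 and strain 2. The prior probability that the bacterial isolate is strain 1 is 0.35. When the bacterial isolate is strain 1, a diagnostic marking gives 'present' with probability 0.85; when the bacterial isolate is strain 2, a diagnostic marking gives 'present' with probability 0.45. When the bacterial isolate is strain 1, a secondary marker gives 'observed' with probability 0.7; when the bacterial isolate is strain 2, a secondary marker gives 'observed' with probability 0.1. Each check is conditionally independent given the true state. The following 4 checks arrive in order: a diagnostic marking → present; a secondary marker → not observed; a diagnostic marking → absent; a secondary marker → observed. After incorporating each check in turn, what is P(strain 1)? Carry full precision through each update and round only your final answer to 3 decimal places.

Each posterior becomes the prior for the next update.
After a diagnostic marking='present': P(strain 1) = 0.85·0.3500 / (0.85·0.3500 + 0.45·0.6500) ≈ 0.5042
After a secondary marker='not observed': P(strain 1) = 0.3·0.5042 / (0.3·0.5042 + 0.9·0.4958) ≈ 0.2532
After a diagnostic marking='absent': P(strain 1) = 0.15·0.2532 / (0.15·0.2532 + 0.55·0.7468) ≈ 0.0846
After a secondary marker='observed': P(strain 1) = 0.7·0.0846 / (0.7·0.0846 + 0.1·0.9154) ≈ 0.3929

0.393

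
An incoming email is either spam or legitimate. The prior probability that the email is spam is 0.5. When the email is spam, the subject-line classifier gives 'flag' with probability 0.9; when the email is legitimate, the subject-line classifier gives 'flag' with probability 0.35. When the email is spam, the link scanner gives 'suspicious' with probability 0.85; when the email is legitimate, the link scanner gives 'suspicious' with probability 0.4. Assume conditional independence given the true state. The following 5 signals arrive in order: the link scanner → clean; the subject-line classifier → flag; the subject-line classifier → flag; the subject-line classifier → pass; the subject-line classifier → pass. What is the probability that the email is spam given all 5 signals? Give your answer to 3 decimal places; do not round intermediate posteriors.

After the link scanner='clean': P(spam) = 0.15·0.5000 / (0.15·0.5000 + 0.6·0.5000) ≈ 0.2000
After the subject-line classifier='flag': P(spam) = 0.9·0.2000 / (0.9·0.2000 + 0.35·0.8000) ≈ 0.3913
After the subject-line classifier='flag': P(spam) = 0.9·0.3913 / (0.9·0.3913 + 0.35·0.6087) ≈ 0.6231
After the subject-line classifier='pass': P(spam) = 0.1·0.6231 / (0.1·0.6231 + 0.65·0.3769) ≈ 0.2028
After the subject-line classifier='pass': P(spam) = 0.1·0.2028 / (0.1·0.2028 + 0.65·0.7972) ≈ 0.0377

0.038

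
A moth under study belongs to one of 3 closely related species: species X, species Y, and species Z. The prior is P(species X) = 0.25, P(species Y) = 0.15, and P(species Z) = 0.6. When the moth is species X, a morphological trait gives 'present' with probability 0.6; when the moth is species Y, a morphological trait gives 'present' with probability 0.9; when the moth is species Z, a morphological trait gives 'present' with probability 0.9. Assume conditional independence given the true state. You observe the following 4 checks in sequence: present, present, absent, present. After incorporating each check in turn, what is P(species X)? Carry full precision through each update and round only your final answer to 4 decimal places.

Apply Bayes' rule sequentially, carrying P(species X) forward.
After 'present': normaliser = 0.6·0.2500 + 0.9·0.1500 + 0.9·0.6000; P(species X) ≈ 0.1818, P(species Y) ≈ 0.1636, P(species Z) ≈ 0.6545
After 'present': normaliser = 0.6·0.1818 + 0.9·0.1636 + 0.9·0.6545; P(species X) ≈ 0.1290, P(species Y) ≈ 0.1742, P(species Z) ≈ 0.6968
After 'absent': normaliser = 0.4·0.1290 + 0.1·0.1742 + 0.1·0.6968; P(species X) ≈ 0.3721, P(species Y) ≈ 0.1256, P(species Z) ≈ 0.5023
After 'present': normaliser = 0.6·0.3721 + 0.9·0.1256 + 0.9·0.5023; P(species X) ≈ 0.2832, P(species Y) ≈ 0.1434, P(species Z) ≈ 0.5735

0.2832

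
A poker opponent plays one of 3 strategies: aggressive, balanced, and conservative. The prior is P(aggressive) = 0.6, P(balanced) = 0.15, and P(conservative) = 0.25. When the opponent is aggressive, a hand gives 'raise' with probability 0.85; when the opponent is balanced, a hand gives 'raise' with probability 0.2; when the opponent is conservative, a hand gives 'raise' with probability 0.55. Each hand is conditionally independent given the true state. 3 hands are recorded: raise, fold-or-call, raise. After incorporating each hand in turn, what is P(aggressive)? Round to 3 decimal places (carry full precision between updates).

After 'raise': normaliser = 0.85·0.6000 + 0.2·0.1500 + 0.55·0.2500; P(aggressive) ≈ 0.7528, P(balanced) ≈ 0.0443, P(conservative) ≈ 0.2030
After 'fold-or-call': normaliser = 0.15·0.7528 + 0.8·0.0443 + 0.45·0.2030; P(aggressive) ≈ 0.4711, P(balanced) ≈ 0.1478, P(conservative) ≈ 0.3811
After 'raise': normaliser = 0.85·0.4711 + 0.2·0.1478 + 0.55·0.3811; P(aggressive) ≈ 0.6261, P(balanced) ≈ 0.0462, P(conservative) ≈ 0.3277

0.626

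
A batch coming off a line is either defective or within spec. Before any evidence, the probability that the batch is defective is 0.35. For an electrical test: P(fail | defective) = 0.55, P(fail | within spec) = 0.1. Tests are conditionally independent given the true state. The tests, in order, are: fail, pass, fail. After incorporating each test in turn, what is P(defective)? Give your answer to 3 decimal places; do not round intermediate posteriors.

0.891

After 'fail': P(defective) = 0.55·0.3500 / (0.55·0.3500 + 0.1·0.6500) ≈ 0.7476
After 'pass': P(defective) = 0.45·0.7476 / (0.45·0.7476 + 0.9·0.2524) ≈ 0.5969
After 'fail': P(defective) = 0.55·0.5969 / (0.55·0.5969 + 0.1·0.4031) ≈ 0.8906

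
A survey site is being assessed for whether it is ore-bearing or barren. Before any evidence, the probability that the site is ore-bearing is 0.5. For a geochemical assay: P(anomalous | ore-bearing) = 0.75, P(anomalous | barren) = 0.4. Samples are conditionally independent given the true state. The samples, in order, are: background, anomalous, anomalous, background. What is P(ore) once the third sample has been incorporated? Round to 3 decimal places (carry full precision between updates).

After 'background': P(ore) = 0.25·0.5000 / (0.25·0.5000 + 0.6·0.5000) ≈ 0.2941
After 'anomalous': P(ore) = 0.75·0.2941 / (0.75·0.2941 + 0.4·0.7059) ≈ 0.4386
After 'anomalous': P(ore) = 0.75·0.4386 / (0.75·0.4386 + 0.4·0.5614) ≈ 0.5943

0.594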